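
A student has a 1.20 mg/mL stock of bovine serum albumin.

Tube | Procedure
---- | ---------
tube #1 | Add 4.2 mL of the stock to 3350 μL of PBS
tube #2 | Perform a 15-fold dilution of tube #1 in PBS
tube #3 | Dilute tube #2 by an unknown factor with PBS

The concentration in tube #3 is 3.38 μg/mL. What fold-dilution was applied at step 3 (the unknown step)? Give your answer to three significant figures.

Step 1: 4.2 mL + 3350 μL = 7.55 mL total → factor 7.55/4.2 = 1.7976
Step 2: 15-fold → factor 15
Step 3: unknown factor x
Product of known-step factors = 26.964
Overall factor = 1.20 mg/mL / (3.38 μg/mL) = 355.03
x = 355.03 / 26.964 = 13.2

13.2-fold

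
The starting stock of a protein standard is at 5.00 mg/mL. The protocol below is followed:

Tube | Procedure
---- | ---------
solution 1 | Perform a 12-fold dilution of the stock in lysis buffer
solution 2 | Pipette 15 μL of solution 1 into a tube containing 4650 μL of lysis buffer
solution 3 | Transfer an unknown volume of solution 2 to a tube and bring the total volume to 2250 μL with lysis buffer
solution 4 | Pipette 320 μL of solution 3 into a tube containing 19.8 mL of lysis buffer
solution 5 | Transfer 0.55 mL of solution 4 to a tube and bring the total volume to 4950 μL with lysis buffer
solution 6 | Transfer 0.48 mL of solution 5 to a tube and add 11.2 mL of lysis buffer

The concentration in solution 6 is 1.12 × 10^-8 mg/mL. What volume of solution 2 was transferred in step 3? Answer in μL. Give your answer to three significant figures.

259 μL

Step 1: 12-fold → factor 12
Step 2: 15 μL + 4650 μL = 4665 μL total → factor 4665/15 = 311
Step 3: v brought to 2250 μL → factor = 2250 μL/v
Step 4: 320 μL + 19.8 mL = 20120 μL total → factor 20120/320 = 62.875
Step 5: 0.55 mL brought to 4950 μL → factor 4.95/0.55 = 9
Step 6: 0.48 mL + 11.2 mL = 11.68 mL total → factor 11.68/0.48 = 24.333
Product of known-step factors = 5.1388 × 10^7
Overall factor = 5.00 mg/mL / (1.12 × 10^-8 mg/mL) = 4.4643 × 10^8
Step-3 factor = 4.4643 × 10^8 / 5.1388 × 10^7 = 8.6874
v = 2250 μL / 8.6874 = 259 μL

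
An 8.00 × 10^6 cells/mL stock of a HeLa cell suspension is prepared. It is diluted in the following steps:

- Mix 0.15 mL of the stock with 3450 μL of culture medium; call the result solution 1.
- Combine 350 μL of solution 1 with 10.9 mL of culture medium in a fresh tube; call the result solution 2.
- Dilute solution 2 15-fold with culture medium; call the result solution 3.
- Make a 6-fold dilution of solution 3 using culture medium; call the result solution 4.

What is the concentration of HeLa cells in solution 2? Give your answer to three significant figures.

Step 1: 0.15 mL + 3450 μL = 3.6 mL total → factor 3.6/0.15 = 24
Step 2: 350 μL + 10.9 mL = 11250 μL total → factor 11250/350 = 32.143
Dilution factor through solution 2 = 24 × 32.143 = 771.43
[solution 2] = 8.00 × 10^6 cells/mL / 771.43 = 1.04 × 10^4 cells/mL

1.04 × 10^4 cells/mL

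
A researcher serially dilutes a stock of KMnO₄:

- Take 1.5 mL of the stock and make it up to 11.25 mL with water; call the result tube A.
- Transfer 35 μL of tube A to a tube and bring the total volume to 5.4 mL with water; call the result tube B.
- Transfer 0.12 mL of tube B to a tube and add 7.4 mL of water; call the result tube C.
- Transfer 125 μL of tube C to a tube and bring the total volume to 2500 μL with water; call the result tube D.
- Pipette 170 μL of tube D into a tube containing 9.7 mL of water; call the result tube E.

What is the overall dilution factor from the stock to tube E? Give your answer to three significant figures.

Step 1: 1.5 mL brought to 11.25 mL → factor 11.25/1.5 = 7.5
Step 2: 35 μL brought to 5.4 mL → factor 5400/35 = 154.29
Step 3: 0.12 mL + 7.4 mL = 7.52 mL total → factor 7.52/0.12 = 62.667
Step 4: 125 μL brought to 2500 μL → factor 2500/125 = 20
Step 5: 170 μL + 9.7 mL = 9870 μL total → factor 9870/170 = 58.059
Overall dilution factor = 7.5 × 154.29 × 62.667 × 20 × 58.059 = 8.4202 × 10^7

8.42 × 10^7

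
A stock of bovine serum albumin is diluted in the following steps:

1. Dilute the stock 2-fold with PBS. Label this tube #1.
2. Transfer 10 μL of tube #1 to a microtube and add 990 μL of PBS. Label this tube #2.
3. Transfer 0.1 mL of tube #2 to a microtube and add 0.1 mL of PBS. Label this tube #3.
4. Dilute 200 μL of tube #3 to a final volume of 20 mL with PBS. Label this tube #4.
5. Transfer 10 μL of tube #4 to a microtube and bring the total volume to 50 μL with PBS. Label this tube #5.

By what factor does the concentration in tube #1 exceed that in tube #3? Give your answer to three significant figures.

200

Step 1: 2-fold → factor 2
Step 2: 10 μL + 990 μL = 1000 μL total → factor 1000/10 = 100
Step 3: 0.1 mL + 0.1 mL = 0.2 mL total → factor 0.2/0.1 = 2
Dilution factor to tube #1 = 2; to tube #3 = 400
[tube #1]/[tube #3] = (factor to tube #3)/(factor to tube #1) = 400/2 = 200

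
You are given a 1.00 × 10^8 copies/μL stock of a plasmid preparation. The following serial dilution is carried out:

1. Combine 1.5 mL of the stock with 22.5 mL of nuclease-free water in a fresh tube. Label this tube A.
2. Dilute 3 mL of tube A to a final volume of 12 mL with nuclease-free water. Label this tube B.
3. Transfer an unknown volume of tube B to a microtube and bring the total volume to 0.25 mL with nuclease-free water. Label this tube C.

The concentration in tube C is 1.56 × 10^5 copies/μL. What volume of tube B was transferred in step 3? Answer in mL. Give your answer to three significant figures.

Step 1: 1.5 mL + 22.5 mL = 24 mL total → factor 24/1.5 = 16
Step 2: 3 mL brought to 12 mL → factor 12/3 = 4
Step 3: v brought to 0.25 mL → factor = 0.25 mL/v
Product of known-step factors = 64
Overall factor = 1.00 × 10^8 copies/μL / (1.56 × 10^5 copies/μL) = 641.03
Step-3 factor = 641.03 / 64 = 10.016
v = 0.25 mL / 10.016 = 0.0250 mL

0.0250 mL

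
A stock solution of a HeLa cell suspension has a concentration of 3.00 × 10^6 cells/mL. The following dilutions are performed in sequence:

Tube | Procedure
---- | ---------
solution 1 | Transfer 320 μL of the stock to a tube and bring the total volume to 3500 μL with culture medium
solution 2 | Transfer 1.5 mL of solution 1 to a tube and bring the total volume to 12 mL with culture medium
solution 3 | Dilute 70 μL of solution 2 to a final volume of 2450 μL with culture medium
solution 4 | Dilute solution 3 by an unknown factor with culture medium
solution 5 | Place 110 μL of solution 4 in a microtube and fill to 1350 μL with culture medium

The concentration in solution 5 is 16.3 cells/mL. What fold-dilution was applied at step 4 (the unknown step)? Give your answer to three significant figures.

Step 1: 320 μL brought to 3500 μL → factor 3500/320 = 10.938
Step 2: 1.5 mL brought to 12 mL → factor 12/1.5 = 8
Step 3: 70 μL brought to 2450 μL → factor 2450/70 = 35
Step 4: unknown factor x
Step 5: 110 μL brought to 1350 μL → factor 1350/110 = 12.273
Product of known-step factors = 37585
Overall factor = 3.00 × 10^6 cells/mL / (16.3 cells/mL) = 1.8405 × 10^5
x = 1.8405 × 10^5 / 37585 = 4.90

4.90-fold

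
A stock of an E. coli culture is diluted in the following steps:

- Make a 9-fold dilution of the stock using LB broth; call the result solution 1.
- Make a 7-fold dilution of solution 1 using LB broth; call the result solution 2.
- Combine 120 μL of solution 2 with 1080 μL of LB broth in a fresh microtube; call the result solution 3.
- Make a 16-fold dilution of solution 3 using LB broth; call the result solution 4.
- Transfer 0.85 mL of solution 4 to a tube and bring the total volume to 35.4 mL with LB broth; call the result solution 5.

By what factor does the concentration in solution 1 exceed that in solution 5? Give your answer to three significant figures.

4.66 × 10^4

Step 1: 9-fold → factor 9
Step 2: 7-fold → factor 7
Step 3: 120 μL + 1080 μL = 1200 μL total → factor 1200/120 = 10
Step 4: 16-fold → factor 16
Step 5: 0.85 mL brought to 35.4 mL → factor 35.4/0.85 = 41.647
Dilution factor to solution 1 = 9; to solution 5 = 4.198 × 10^5
[solution 1]/[solution 5] = (factor to solution 5)/(factor to solution 1) = 4.198 × 10^5/9 = 4.66 × 10^4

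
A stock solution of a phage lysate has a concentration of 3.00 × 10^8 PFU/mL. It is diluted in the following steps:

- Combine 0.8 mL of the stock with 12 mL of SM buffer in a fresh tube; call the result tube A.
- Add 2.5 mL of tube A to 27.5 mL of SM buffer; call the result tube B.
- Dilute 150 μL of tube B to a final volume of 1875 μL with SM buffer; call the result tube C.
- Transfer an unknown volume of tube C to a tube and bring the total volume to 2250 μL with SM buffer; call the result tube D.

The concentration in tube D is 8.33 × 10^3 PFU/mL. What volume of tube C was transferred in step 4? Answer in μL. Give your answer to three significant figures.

150 μL

Step 1: 0.8 mL + 12 mL = 12.8 mL total → factor 12.8/0.8 = 16
Step 2: 2.5 mL + 27.5 mL = 30 mL total → factor 30/2.5 = 12
Step 3: 150 μL brought to 1875 μL → factor 1875/150 = 12.5
Step 4: v brought to 2250 μL → factor = 2250 μL/v
Product of known-step factors = 2400
Overall factor = 3.00 × 10^8 PFU/mL / (8.33 × 10^3 PFU/mL) = 36014
Step-4 factor = 36014 / 2400 = 15.006
v = 2250 μL / 15.006 = 150 μL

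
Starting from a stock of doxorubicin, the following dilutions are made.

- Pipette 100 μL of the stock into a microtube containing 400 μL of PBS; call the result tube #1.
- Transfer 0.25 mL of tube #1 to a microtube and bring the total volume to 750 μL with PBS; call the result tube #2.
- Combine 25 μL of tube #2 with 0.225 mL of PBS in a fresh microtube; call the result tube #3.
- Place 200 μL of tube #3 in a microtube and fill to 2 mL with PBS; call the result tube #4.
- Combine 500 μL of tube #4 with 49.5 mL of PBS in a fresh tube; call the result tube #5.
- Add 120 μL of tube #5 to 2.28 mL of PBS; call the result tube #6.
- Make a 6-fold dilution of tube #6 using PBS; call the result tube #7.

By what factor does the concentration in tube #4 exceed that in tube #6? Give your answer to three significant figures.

Step 1: 100 μL + 400 μL = 500 μL total → factor 500/100 = 5
Step 2: 0.25 mL brought to 750 μL → factor 0.75/0.25 = 3
Step 3: 25 μL + 0.225 mL = 250 μL total → factor 250/25 = 10
Step 4: 200 μL brought to 2 mL → factor 2000/200 = 10
Step 5: 500 μL + 49.5 mL = 50000 μL total → factor 50000/500 = 100
Step 6: 120 μL + 2.28 mL = 2400 μL total → factor 2400/120 = 20
Dilution factor to tube #4 = 1500; to tube #6 = 3 × 10^6
[tube #4]/[tube #6] = (factor to tube #6)/(factor to tube #4) = 3 × 10^6/1500 = 2.00 × 10^3

2.00 × 10^3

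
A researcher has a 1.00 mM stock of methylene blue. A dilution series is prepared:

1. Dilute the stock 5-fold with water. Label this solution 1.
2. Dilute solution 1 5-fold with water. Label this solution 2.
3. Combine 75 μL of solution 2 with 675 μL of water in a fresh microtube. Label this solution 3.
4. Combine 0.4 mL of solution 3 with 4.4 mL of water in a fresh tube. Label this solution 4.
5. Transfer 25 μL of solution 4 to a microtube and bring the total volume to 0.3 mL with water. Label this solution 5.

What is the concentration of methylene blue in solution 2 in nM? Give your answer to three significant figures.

Step 1: 5-fold → factor 5
Step 2: 5-fold → factor 5
Dilution factor through solution 2 = 5 × 5 = 25
[solution 2] = 1.00 mM / 25 = 0.04000 mM = 4.00 × 10^4 nM

4.00 × 10^4 nM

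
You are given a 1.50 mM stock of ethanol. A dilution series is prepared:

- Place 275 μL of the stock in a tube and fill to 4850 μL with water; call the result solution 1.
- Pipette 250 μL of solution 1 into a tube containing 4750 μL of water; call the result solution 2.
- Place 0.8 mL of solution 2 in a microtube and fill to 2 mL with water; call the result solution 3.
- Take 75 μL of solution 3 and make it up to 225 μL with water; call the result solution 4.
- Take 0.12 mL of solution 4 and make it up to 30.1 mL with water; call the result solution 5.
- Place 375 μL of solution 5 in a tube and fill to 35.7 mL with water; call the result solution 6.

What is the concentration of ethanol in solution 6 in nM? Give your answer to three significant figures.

Step 1: 275 μL brought to 4850 μL → factor 4850/275 = 17.636
Step 2: 250 μL + 4750 μL = 5000 μL total → factor 5000/250 = 20
Step 3: 0.8 mL brought to 2 mL → factor 2/0.8 = 2.5
Step 4: 75 μL brought to 225 μL → factor 225/75 = 3
Step 5: 0.12 mL brought to 30.1 mL → factor 30.1/0.12 = 250.83
Step 6: 375 μL brought to 35.7 mL → factor 35700/375 = 95.2
Overall dilution factor = 17.636 × 20 × 2.5 × 3 × 250.83 × 95.2 = 6.3172 × 10^7
Final = 1.50 mM / 6.3172 × 10^7 = 2.374 × 10^-8 mM = 0.0237 nM

0.0237 nM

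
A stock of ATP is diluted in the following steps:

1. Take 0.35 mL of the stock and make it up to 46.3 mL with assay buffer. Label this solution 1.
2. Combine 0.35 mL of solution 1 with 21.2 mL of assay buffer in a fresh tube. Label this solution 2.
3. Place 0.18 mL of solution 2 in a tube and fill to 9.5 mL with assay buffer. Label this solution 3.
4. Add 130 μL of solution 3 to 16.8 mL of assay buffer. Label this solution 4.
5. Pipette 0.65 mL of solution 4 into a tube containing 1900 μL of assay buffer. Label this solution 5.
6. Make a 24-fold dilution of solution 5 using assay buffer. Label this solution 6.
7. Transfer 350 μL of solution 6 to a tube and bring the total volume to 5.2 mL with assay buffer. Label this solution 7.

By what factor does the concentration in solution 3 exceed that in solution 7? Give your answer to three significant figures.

Step 1: 0.35 mL brought to 46.3 mL → factor 46.3/0.35 = 132.29
Step 2: 0.35 mL + 21.2 mL = 21.55 mL total → factor 21.55/0.35 = 61.571
Step 3: 0.18 mL brought to 9.5 mL → factor 9.5/0.18 = 52.778
Step 4: 130 μL + 16.8 mL = 16930 μL total → factor 16930/130 = 130.23
Step 5: 0.65 mL + 1900 μL = 2.55 mL total → factor 2.55/0.65 = 3.9231
Step 6: 24-fold → factor 24
Step 7: 350 μL brought to 5.2 mL → factor 5200/350 = 14.857
Dilution factor to solution 3 = 4.2988 × 10^5; to solution 7 = 7.8312 × 10^10
[solution 3]/[solution 7] = (factor to solution 7)/(factor to solution 3) = 7.8312 × 10^10/4.2988 × 10^5 = 1.82 × 10^5

1.82 × 10^5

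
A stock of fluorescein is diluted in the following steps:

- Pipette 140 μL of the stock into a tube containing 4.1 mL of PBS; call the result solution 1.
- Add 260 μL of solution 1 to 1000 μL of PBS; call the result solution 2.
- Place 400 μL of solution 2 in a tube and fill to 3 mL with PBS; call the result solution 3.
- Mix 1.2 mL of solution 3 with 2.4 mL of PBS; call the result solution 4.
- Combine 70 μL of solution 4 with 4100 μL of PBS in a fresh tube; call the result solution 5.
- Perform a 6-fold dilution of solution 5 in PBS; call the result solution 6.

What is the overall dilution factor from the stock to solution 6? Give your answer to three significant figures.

1.18 × 10^6

Step 1: 140 μL + 4.1 mL = 4240 μL total → factor 4240/140 = 30.286
Step 2: 260 μL + 1000 μL = 1260 μL total → factor 1260/260 = 4.8462
Step 3: 400 μL brought to 3 mL → factor 3000/400 = 7.5
Step 4: 1.2 mL + 2.4 mL = 3.6 mL total → factor 3.6/1.2 = 3
Step 5: 70 μL + 4100 μL = 4170 μL total → factor 4170/70 = 59.571
Step 6: 6-fold → factor 6
Overall dilution factor = 30.286 × 4.8462 × 7.5 × 3 × 59.571 × 6 = 1.1803 × 10^6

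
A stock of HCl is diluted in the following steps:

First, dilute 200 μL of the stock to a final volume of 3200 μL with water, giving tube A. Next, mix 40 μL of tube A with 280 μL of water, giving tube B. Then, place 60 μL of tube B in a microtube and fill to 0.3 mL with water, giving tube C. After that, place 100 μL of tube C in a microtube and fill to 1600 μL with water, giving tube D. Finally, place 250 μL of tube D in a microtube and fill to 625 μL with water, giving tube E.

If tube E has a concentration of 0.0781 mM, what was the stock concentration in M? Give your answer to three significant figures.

Step 1: 200 μL brought to 3200 μL → factor 3200/200 = 16
Step 2: 40 μL + 280 μL = 320 μL total → factor 320/40 = 8
Step 3: 60 μL brought to 0.3 mL → factor 300/60 = 5
Step 4: 100 μL brought to 1600 μL → factor 1600/100 = 16
Step 5: 250 μL brought to 625 μL → factor 625/250 = 2.5
Overall dilution factor = 16 × 8 × 5 × 16 × 2.5 = 25600
Stock = 0.0781 mM × 25600 = 1999 mM = 2.00 M

2.00 M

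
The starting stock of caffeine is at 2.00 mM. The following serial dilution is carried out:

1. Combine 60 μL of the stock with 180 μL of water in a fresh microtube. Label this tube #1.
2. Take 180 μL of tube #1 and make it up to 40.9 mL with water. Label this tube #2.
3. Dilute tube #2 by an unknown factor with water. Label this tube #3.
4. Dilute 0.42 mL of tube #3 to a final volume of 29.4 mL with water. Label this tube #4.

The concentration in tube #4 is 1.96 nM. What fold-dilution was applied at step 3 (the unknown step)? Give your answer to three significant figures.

Step 1: 60 μL + 180 μL = 240 μL total → factor 240/60 = 4
Step 2: 180 μL brought to 40.9 mL → factor 40900/180 = 227.22
Step 3: unknown factor x
Step 4: 0.42 mL brought to 29.4 mL → factor 29.4/0.42 = 70
Product of known-step factors = 63622
Overall factor = 2.00 mM / (1.96 nM) = 1.0204 × 10^6
x = 1.0204 × 10^6 / 63622 = 16.0

16.0-fold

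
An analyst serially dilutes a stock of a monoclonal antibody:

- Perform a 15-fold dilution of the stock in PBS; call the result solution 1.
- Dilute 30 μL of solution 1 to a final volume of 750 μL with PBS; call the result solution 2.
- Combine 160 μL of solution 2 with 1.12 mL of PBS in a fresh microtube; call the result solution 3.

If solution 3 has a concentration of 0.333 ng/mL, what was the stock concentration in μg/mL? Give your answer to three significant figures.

Step 1: 15-fold → factor 15
Step 2: 30 μL brought to 750 μL → factor 750/30 = 25
Step 3: 160 μL + 1.12 mL = 1280 μL total → factor 1280/160 = 8
Overall dilution factor = 15 × 25 × 8 = 3000
Stock = 0.333 ng/mL × 3000 = 999.0 ng/mL = 0.999 μg/mL

0.999 μg/mL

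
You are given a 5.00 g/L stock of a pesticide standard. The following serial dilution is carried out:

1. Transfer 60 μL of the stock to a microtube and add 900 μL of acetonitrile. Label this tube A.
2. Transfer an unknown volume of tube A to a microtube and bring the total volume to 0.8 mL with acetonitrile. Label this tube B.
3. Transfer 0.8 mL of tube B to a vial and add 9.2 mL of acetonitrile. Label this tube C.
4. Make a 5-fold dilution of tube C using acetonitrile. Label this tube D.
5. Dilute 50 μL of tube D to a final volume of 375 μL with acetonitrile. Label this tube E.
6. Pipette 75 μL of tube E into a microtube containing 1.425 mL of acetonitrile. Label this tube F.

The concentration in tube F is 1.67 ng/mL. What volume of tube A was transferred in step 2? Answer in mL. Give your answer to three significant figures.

0.0401 mL

Step 1: 60 μL + 900 μL = 960 μL total → factor 960/60 = 16
Step 2: v brought to 0.8 mL → factor = 0.8 mL/v
Step 3: 0.8 mL + 9.2 mL = 10 mL total → factor 10/0.8 = 12.5
Step 4: 5-fold → factor 5
Step 5: 50 μL brought to 375 μL → factor 375/50 = 7.5
Step 6: 75 μL + 1.425 mL = 1500 μL total → factor 1500/75 = 20
Product of known-step factors = 1.5 × 10^5
Overall factor = 5.00 g/L / (1.67 ng/mL) = 2.994 × 10^6
Step-2 factor = 2.994 × 10^6 / 1.5 × 10^5 = 19.96
v = 0.8 mL / 19.96 = 0.0401 mL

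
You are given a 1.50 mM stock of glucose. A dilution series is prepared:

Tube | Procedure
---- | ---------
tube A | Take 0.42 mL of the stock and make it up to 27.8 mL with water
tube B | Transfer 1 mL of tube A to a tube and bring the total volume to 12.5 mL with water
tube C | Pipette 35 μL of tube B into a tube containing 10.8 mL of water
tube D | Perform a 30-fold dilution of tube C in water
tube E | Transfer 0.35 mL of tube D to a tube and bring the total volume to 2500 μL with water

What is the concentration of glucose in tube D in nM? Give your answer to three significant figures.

Step 1: 0.42 mL brought to 27.8 mL → factor 27.8/0.42 = 66.19
Step 2: 1 mL brought to 12.5 mL → factor 12.5/1 = 12.5
Step 3: 35 μL + 10.8 mL = 10835 μL total → factor 10835/35 = 309.57
Step 4: 30-fold → factor 30
Dilution factor through tube D = 66.19 × 12.5 × 309.57 × 30 = 7.684 × 10^6
[tube D] = 1.50 mM / 7.684 × 10^6 = 1.952 × 10^-7 mM = 0.195 nM

0.195 nM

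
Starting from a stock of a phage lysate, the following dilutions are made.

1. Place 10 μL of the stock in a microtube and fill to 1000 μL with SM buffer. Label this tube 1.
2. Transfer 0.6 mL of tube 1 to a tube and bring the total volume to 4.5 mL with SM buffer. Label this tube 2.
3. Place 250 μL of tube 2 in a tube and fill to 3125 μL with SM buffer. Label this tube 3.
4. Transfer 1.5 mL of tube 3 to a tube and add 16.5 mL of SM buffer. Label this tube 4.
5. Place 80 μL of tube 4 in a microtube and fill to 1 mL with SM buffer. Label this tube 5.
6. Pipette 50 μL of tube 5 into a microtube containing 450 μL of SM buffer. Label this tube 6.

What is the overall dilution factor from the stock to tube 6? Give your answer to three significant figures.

1.41 × 10^7

Step 1: 10 μL brought to 1000 μL → factor 1000/10 = 100
Step 2: 0.6 mL brought to 4.5 mL → factor 4.5/0.6 = 7.5
Step 3: 250 μL brought to 3125 μL → factor 3125/250 = 12.5
Step 4: 1.5 mL + 16.5 mL = 18 mL total → factor 18/1.5 = 12
Step 5: 80 μL brought to 1 mL → factor 1000/80 = 12.5
Step 6: 50 μL + 450 μL = 500 μL total → factor 500/50 = 10
Overall dilution factor = 100 × 7.5 × 12.5 × 12 × 12.5 × 10 = 1.4062 × 10^7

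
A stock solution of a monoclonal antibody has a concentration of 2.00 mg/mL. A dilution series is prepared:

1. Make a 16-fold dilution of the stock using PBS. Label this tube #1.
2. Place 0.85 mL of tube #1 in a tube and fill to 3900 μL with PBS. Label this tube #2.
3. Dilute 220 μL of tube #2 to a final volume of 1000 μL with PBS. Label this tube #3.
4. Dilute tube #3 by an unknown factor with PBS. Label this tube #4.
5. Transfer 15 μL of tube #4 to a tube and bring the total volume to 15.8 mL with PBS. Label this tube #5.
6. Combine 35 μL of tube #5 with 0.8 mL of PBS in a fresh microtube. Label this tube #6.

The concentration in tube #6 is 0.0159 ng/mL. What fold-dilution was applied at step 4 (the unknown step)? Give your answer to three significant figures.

Step 1: 16-fold → factor 16
Step 2: 0.85 mL brought to 3900 μL → factor 3.9/0.85 = 4.5882
Step 3: 220 μL brought to 1000 μL → factor 1000/220 = 4.5455
Step 4: unknown factor x
Step 5: 15 μL brought to 15.8 mL → factor 15800/15 = 1053.3
Step 6: 35 μL + 0.8 mL = 835 μL total → factor 835/35 = 23.857
Product of known-step factors = 8.3855 × 10^6
Overall factor = 2.00 mg/mL / (0.0159 ng/mL) = 1.2579 × 10^8
x = 1.2579 × 10^8 / 8.3855 × 10^6 = 15.0

15.0-fold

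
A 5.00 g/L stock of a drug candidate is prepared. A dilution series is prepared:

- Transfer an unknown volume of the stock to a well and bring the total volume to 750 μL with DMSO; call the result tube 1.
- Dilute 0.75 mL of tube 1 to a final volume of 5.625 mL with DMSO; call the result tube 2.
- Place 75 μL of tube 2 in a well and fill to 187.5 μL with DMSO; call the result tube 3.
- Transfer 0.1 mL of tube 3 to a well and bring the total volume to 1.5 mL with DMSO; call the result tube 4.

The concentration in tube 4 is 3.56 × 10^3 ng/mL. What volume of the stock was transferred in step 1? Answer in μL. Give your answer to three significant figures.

Step 1: v brought to 750 μL → factor = 750 μL/v
Step 2: 0.75 mL brought to 5.625 mL → factor 5.625/0.75 = 7.5
Step 3: 75 μL brought to 187.5 μL → factor 187.5/75 = 2.5
Step 4: 0.1 mL brought to 1.5 mL → factor 1.5/0.1 = 15
Product of known-step factors = 281.25
Overall factor = 5.00 g/L / (3.56 × 10^3 ng/mL) = 1404.5
Step-1 factor = 1404.5 / 281.25 = 4.9938
v = 750 μL / 4.9938 = 150 μL

150 μL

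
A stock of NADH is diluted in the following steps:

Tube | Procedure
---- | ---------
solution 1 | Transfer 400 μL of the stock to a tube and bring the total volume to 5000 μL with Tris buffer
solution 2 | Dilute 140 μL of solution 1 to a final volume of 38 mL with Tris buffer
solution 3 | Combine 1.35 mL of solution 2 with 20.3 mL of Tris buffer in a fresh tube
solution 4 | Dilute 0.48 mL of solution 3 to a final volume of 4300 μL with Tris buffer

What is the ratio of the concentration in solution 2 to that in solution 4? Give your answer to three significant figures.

Step 1: 400 μL brought to 5000 μL → factor 5000/400 = 12.5
Step 2: 140 μL brought to 38 mL → factor 38000/140 = 271.43
Step 3: 1.35 mL + 20.3 mL = 21.65 mL total → factor 21.65/1.35 = 16.037
Step 4: 0.48 mL brought to 4300 μL → factor 4.3/0.48 = 8.9583
Dilution factor to solution 2 = 3392.9; to solution 4 = 4.8744 × 10^5
[solution 2]/[solution 4] = (factor to solution 4)/(factor to solution 2) = 4.8744 × 10^5/3392.9 = 144

144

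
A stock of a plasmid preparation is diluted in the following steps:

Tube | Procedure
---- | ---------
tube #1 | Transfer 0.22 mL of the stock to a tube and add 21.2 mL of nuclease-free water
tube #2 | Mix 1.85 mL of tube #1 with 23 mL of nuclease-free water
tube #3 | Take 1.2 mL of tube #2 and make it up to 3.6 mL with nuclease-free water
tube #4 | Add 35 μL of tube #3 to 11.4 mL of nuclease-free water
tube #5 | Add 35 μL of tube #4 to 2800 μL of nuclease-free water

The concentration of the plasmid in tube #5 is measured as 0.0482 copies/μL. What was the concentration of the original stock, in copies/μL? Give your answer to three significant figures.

5.00 × 10^6 copies/μL

Step 1: 0.22 mL + 21.2 mL = 21.42 mL total → factor 21.42/0.22 = 97.364
Step 2: 1.85 mL + 23 mL = 24.85 mL total → factor 24.85/1.85 = 13.432
Step 3: 1.2 mL brought to 3.6 mL → factor 3.6/1.2 = 3
Step 4: 35 μL + 11.4 mL = 11435 μL total → factor 11435/35 = 326.71
Step 5: 35 μL + 2800 μL = 2835 μL total → factor 2835/35 = 81
Overall dilution factor = 97.364 × 13.432 × 3 × 326.71 × 81 = 1.0383 × 10^8
Stock = 0.0482 copies/μL × 1.0383 × 10^8 = 5.00 × 10^6 copies/μL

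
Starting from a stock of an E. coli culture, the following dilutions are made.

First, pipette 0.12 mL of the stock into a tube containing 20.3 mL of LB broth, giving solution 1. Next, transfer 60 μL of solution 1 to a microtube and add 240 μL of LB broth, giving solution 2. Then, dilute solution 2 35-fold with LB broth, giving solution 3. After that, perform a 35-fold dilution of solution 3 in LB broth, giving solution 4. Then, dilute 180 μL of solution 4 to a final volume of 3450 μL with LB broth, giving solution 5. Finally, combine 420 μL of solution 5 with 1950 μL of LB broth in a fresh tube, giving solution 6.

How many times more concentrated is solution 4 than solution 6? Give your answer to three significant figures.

108

Step 1: 0.12 mL + 20.3 mL = 20.42 mL total → factor 20.42/0.12 = 170.17
Step 2: 60 μL + 240 μL = 300 μL total → factor 300/60 = 5
Step 3: 35-fold → factor 35
Step 4: 35-fold → factor 35
Step 5: 180 μL brought to 3450 μL → factor 3450/180 = 19.167
Step 6: 420 μL + 1950 μL = 2370 μL total → factor 2370/420 = 5.6429
Dilution factor to solution 4 = 1.0423 × 10^6; to solution 6 = 1.1273 × 10^8
[solution 4]/[solution 6] = (factor to solution 6)/(factor to solution 4) = 1.1273 × 10^8/1.0423 × 10^6 = 108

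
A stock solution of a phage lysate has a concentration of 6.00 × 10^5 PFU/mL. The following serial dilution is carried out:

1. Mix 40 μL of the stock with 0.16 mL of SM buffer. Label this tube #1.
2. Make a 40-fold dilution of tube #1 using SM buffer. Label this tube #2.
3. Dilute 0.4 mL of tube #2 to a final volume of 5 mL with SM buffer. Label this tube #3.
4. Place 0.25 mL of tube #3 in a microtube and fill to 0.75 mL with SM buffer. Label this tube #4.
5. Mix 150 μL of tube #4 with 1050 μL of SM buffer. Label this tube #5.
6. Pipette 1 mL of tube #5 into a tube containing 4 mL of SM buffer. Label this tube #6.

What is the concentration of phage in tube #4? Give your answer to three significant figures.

80.0 PFU/mL

Step 1: 40 μL + 0.16 mL = 200 μL total → factor 200/40 = 5
Step 2: 40-fold → factor 40
Step 3: 0.4 mL brought to 5 mL → factor 5/0.4 = 12.5
Step 4: 0.25 mL brought to 0.75 mL → factor 0.75/0.25 = 3
Dilution factor through tube #4 = 5 × 40 × 12.5 × 3 = 7500
[tube #4] = 6.00 × 10^5 PFU/mL / 7500 = 80.0 PFU/mL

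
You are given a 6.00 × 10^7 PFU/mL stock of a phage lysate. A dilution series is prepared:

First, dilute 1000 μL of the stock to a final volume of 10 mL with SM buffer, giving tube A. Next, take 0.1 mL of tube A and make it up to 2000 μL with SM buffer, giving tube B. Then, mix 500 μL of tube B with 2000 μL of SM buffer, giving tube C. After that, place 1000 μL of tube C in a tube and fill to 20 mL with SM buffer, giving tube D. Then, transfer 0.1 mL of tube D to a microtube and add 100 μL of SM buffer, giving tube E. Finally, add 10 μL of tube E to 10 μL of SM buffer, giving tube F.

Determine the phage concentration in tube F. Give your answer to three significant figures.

Step 1: 1000 μL brought to 10 mL → factor 10000/1000 = 10
Step 2: 0.1 mL brought to 2000 μL → factor 2/0.1 = 20
Step 3: 500 μL + 2000 μL = 2500 μL total → factor 2500/500 = 5
Step 4: 1000 μL brought to 20 mL → factor 20000/1000 = 20
Step 5: 0.1 mL + 100 μL = 0.2 mL total → factor 0.2/0.1 = 2
Step 6: 10 μL + 10 μL = 20 μL total → factor 20/10 = 2
Overall dilution factor = 10 × 20 × 5 × 20 × 2 × 2 = 80000
Final = 6.00 × 10^7 PFU/mL / 80000 = 750 PFU/mL

750 PFU/mL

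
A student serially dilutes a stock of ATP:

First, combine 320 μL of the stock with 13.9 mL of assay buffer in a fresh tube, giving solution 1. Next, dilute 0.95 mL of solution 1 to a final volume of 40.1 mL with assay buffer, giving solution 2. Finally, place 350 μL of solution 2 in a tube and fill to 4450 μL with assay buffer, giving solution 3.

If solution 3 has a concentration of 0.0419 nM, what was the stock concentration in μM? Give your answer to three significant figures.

0.999 μM

Step 1: 320 μL + 13.9 mL = 14220 μL total → factor 14220/320 = 44.438
Step 2: 0.95 mL brought to 40.1 mL → factor 40.1/0.95 = 42.211
Step 3: 350 μL brought to 4450 μL → factor 4450/350 = 12.714
Overall dilution factor = 44.438 × 42.211 × 12.714 = 23849
Stock = 0.0419 nM × 23849 = 999.3 nM = 0.999 μM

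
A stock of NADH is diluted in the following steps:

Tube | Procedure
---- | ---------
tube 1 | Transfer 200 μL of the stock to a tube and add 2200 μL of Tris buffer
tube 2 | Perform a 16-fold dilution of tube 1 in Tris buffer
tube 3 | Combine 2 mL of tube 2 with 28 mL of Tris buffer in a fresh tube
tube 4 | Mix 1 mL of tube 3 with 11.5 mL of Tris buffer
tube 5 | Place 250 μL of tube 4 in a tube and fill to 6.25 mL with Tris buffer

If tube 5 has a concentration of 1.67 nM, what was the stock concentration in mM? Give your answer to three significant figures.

Step 1: 200 μL + 2200 μL = 2400 μL total → factor 2400/200 = 12
Step 2: 16-fold → factor 16
Step 3: 2 mL + 28 mL = 30 mL total → factor 30/2 = 15
Step 4: 1 mL + 11.5 mL = 12.5 mL total → factor 12.5/1 = 12.5
Step 5: 250 μL brought to 6.25 mL → factor 6250/250 = 25
Overall dilution factor = 12 × 16 × 15 × 12.5 × 25 = 9 × 10^5
Stock = 1.67 nM × 9 × 10^5 = 1.503 × 10^6 nM = 1.50 mM

1.50 mM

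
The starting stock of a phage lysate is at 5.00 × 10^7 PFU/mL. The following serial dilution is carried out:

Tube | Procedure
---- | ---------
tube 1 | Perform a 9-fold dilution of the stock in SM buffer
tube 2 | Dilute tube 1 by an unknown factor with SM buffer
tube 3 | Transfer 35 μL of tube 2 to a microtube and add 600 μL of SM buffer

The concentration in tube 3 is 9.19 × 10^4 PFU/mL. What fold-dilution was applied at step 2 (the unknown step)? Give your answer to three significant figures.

3.33-fold

Step 1: 9-fold → factor 9
Step 2: unknown factor x
Step 3: 35 μL + 600 μL = 635 μL total → factor 635/35 = 18.143
Product of known-step factors = 163.29
Overall factor = 5.00 × 10^7 PFU/mL / (9.19 × 10^4 PFU/mL) = 544.07
x = 544.07 / 163.29 = 3.33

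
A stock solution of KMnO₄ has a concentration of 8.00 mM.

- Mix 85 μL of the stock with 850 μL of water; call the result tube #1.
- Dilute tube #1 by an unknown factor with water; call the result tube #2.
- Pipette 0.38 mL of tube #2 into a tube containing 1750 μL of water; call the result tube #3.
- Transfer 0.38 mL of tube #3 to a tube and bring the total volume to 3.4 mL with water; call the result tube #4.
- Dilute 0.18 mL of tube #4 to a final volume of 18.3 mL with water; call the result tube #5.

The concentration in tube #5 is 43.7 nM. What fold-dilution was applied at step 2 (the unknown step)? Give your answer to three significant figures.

3.26-fold

Step 1: 85 μL + 850 μL = 935 μL total → factor 935/85 = 11
Step 2: unknown factor x
Step 3: 0.38 mL + 1750 μL = 2.13 mL total → factor 2.13/0.38 = 5.6053
Step 4: 0.38 mL brought to 3.4 mL → factor 3.4/0.38 = 8.9474
Step 5: 0.18 mL brought to 18.3 mL → factor 18.3/0.18 = 101.67
Product of known-step factors = 56087
Overall factor = 8.00 mM / (43.7 nM) = 1.8307 × 10^5
x = 1.8307 × 10^5 / 56087 = 3.26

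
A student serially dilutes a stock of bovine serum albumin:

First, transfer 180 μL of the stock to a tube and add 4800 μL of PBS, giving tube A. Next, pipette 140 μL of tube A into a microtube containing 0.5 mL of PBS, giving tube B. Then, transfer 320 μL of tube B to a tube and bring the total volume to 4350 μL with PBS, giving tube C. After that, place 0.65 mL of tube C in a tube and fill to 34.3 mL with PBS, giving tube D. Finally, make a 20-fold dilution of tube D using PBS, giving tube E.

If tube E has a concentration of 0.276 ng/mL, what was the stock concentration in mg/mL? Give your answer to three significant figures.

Step 1: 180 μL + 4800 μL = 4980 μL total → factor 4980/180 = 27.667
Step 2: 140 μL + 0.5 mL = 640 μL total → factor 640/140 = 4.5714
Step 3: 320 μL brought to 4350 μL → factor 4350/320 = 13.594
Step 4: 0.65 mL brought to 34.3 mL → factor 34.3/0.65 = 52.769
Step 5: 20-fold → factor 20
Overall dilution factor = 27.667 × 4.5714 × 13.594 × 52.769 × 20 = 1.8145 × 10^6
Stock = 0.276 ng/mL × 1.8145 × 10^6 = 5.008 × 10^5 ng/mL = 0.501 mg/mL

0.501 mg/mL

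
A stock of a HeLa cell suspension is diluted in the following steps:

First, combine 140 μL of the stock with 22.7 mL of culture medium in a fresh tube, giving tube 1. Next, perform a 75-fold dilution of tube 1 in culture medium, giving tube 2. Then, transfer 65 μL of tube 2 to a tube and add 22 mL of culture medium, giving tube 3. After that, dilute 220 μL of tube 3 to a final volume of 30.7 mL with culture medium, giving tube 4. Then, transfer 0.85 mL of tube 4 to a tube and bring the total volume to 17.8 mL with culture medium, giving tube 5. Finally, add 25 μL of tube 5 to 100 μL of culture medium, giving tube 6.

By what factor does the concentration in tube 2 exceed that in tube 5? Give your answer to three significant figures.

Step 1: 140 μL + 22.7 mL = 22840 μL total → factor 22840/140 = 163.14
Step 2: 75-fold → factor 75
Step 3: 65 μL + 22 mL = 22065 μL total → factor 22065/65 = 339.46
Step 4: 220 μL brought to 30.7 mL → factor 30700/220 = 139.55
Step 5: 0.85 mL brought to 17.8 mL → factor 17.8/0.85 = 20.941
Dilution factor to tube 2 = 12236; to tube 5 = 1.2138 × 10^10
[tube 2]/[tube 5] = (factor to tube 5)/(factor to tube 2) = 1.2138 × 10^10/12236 = 9.92 × 10^5

9.92 × 10^5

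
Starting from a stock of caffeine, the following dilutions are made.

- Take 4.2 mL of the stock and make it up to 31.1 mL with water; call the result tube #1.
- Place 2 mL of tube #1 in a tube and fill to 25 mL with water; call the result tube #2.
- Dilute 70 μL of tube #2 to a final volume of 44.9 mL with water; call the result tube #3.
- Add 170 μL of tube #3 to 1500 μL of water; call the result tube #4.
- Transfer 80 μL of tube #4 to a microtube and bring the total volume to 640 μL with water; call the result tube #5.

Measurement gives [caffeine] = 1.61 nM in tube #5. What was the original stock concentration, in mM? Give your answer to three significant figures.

Step 1: 4.2 mL brought to 31.1 mL → factor 31.1/4.2 = 7.4048
Step 2: 2 mL brought to 25 mL → factor 25/2 = 12.5
Step 3: 70 μL brought to 44.9 mL → factor 44900/70 = 641.43
Step 4: 170 μL + 1500 μL = 1670 μL total → factor 1670/170 = 9.8235
Step 5: 80 μL brought to 640 μL → factor 640/80 = 8
Overall dilution factor = 7.4048 × 12.5 × 641.43 × 9.8235 × 8 = 4.6658 × 10^6
Stock = 1.61 nM × 4.6658 × 10^6 = 7.512 × 10^6 nM = 7.51 mM

7.51 mM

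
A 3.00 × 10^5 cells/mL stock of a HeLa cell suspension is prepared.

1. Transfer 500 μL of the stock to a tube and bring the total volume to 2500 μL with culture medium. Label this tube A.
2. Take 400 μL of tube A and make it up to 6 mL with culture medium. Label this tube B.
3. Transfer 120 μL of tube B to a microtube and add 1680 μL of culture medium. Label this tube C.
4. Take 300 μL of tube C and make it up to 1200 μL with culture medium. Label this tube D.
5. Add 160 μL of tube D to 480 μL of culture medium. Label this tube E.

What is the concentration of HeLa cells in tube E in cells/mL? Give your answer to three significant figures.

16.7 cells/mL

Step 1: 500 μL brought to 2500 μL → factor 2500/500 = 5
Step 2: 400 μL brought to 6 mL → factor 6000/400 = 15
Step 3: 120 μL + 1680 μL = 1800 μL total → factor 1800/120 = 15
Step 4: 300 μL brought to 1200 μL → factor 1200/300 = 4
Step 5: 160 μL + 480 μL = 640 μL total → factor 640/160 = 4
Overall dilution factor = 5 × 15 × 15 × 4 × 4 = 18000
Final = 3.00 × 10^5 cells/mL / 18000 = 16.7 cells/mL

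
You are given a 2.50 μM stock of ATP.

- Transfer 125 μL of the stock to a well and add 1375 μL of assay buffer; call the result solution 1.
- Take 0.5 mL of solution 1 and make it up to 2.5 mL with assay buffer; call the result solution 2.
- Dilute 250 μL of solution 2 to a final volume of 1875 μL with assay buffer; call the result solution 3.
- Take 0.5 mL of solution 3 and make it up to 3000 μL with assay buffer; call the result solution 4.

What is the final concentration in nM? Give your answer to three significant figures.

0.926 nM

Step 1: 125 μL + 1375 μL = 1500 μL total → factor 1500/125 = 12
Step 2: 0.5 mL brought to 2.5 mL → factor 2.5/0.5 = 5
Step 3: 250 μL brought to 1875 μL → factor 1875/250 = 7.5
Step 4: 0.5 mL brought to 3000 μL → factor 3/0.5 = 6
Overall dilution factor = 12 × 5 × 7.5 × 6 = 2700
Final = 2.50 μM / 2700 = 0.0009259 μM = 0.926 nM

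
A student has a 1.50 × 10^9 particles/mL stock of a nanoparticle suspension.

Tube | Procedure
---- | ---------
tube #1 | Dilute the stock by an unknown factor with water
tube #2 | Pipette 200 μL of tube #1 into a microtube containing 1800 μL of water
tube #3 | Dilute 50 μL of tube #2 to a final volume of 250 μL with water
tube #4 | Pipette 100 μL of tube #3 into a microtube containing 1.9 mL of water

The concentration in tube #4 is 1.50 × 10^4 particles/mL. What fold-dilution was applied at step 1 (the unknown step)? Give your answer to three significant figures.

Step 1: unknown factor x
Step 2: 200 μL + 1800 μL = 2000 μL total → factor 2000/200 = 10
Step 3: 50 μL brought to 250 μL → factor 250/50 = 5
Step 4: 100 μL + 1.9 mL = 2000 μL total → factor 2000/100 = 20
Product of known-step factors = 1000
Overall factor = 1.50 × 10^9 particles/mL / (1.50 × 10^4 particles/mL) = 1 × 10^5
x = 1 × 10^5 / 1000 = 100

100-fold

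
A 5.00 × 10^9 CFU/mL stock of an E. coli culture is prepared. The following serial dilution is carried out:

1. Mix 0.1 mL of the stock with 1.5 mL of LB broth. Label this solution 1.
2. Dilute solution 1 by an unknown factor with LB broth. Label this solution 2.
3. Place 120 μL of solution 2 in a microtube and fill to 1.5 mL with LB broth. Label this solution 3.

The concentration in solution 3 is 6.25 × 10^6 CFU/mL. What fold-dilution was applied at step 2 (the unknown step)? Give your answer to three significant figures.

4.00-fold

Step 1: 0.1 mL + 1.5 mL = 1.6 mL total → factor 1.6/0.1 = 16
Step 2: unknown factor x
Step 3: 120 μL brought to 1.5 mL → factor 1500/120 = 12.5
Product of known-step factors = 200
Overall factor = 5.00 × 10^9 CFU/mL / (6.25 × 10^6 CFU/mL) = 800
x = 800 / 200 = 4.00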